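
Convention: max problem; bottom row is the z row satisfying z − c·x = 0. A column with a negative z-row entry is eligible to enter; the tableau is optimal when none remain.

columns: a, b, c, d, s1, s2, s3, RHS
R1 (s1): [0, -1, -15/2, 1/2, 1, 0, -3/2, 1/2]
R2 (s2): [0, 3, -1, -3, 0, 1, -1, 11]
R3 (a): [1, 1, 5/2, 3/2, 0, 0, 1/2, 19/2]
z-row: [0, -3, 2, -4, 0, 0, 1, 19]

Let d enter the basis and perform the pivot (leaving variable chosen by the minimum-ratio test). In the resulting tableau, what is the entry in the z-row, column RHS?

23

Ratio test on column d — row 1: (1/2)/(1/2) = 1; row 2: entry -3 ≤ 0; row 3: (19/2)/(3/2) = 19/3. Minimum is 1 at row 1 (s1 leaves); pivot element 1/2.
Divide row 1 by 1/2; eliminate column d from the other rows.
z-row update in column RHS: 19 − (-4)·1 = 23.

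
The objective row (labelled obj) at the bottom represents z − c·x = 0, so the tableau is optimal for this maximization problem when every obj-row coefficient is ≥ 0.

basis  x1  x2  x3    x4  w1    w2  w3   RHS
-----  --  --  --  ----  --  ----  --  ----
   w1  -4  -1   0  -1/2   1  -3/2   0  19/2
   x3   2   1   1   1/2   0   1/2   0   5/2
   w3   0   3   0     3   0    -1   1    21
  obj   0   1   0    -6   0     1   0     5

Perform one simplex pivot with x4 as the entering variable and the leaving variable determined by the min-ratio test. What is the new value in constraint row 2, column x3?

2

Ratio test on column x4 — row 1: entry -1/2 ≤ 0; row 2: (5/2)/(1/2) = 5; row 3: 21/3 = 7. Minimum is 5 at row 2 (x3 leaves); pivot element 1/2.
Divide row 2 by 1/2; eliminate column x4 from the other rows.
In the new row 2, the x3 entry is the old entry divided by the pivot: 1/(1/2) = 2.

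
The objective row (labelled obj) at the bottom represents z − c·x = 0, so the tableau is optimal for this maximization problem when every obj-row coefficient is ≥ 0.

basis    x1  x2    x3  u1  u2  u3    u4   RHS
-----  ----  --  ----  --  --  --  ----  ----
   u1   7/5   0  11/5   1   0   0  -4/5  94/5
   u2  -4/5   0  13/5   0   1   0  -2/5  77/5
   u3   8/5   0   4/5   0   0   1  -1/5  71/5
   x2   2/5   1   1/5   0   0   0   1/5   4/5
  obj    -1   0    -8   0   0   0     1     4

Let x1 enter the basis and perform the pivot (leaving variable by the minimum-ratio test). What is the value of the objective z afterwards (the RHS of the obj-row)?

Ratio test on column x1 — row 1: (94/5)/(7/5) = 94/7; row 2: entry -4/5 ≤ 0; row 3: (71/5)/(8/5) = 71/8; row 4: (4/5)/(2/5) = 2. Minimum is 2 at row 4 (x2 leaves); pivot element 2/5.
Pivot on row 4; the obj-row RHS becomes 4 − (-1)·2 = 6.

6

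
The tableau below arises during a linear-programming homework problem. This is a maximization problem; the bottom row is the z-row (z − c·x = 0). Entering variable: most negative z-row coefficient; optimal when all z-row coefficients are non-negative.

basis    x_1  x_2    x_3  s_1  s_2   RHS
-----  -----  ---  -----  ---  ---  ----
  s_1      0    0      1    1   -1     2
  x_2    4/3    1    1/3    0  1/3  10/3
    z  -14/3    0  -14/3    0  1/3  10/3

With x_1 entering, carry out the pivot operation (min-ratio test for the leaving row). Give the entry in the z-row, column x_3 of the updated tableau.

-7/2

Ratio test on column x_1 — row 1: entry 0 ≤ 0; row 2: (10/3)/(4/3) = 5/2. Minimum is 5/2 at row 2 (x_2 leaves); pivot element 4/3.
Divide row 2 by 4/3; eliminate column x_1 from the other rows.
z-row update in column x_3: -14/3 − (-14/3)·(1/4) = -7/2.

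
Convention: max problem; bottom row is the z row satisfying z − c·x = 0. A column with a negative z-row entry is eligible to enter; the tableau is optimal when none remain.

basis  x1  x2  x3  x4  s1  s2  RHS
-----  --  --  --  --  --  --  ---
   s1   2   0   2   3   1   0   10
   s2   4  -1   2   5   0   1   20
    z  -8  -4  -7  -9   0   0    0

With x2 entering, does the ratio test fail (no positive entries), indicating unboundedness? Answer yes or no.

yes

Every constraint-row entry in column x2 is ≤ 0, so increasing x2 is unbounded.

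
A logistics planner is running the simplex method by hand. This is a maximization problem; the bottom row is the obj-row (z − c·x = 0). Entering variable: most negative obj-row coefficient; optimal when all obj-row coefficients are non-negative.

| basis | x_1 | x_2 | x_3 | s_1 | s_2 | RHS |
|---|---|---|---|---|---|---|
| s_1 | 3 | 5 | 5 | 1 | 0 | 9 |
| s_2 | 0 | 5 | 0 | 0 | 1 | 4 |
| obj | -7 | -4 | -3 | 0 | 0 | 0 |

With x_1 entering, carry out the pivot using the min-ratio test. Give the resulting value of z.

Ratio test on column x_1 — row 1: 9/3 = 3; row 2: entry 0 ≤ 0. Minimum is 3 at row 1 (s_1 leaves); pivot element 3.
Pivot on row 1; the obj-row RHS becomes 0 − (-7)·3 = 21.

21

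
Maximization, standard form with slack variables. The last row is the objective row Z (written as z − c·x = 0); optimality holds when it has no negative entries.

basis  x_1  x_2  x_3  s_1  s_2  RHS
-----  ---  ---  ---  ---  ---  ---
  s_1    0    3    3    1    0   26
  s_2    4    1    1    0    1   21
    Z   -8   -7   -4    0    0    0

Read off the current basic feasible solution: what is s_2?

s_2 is basic (row 2); its value is the RHS of that row, 21.

21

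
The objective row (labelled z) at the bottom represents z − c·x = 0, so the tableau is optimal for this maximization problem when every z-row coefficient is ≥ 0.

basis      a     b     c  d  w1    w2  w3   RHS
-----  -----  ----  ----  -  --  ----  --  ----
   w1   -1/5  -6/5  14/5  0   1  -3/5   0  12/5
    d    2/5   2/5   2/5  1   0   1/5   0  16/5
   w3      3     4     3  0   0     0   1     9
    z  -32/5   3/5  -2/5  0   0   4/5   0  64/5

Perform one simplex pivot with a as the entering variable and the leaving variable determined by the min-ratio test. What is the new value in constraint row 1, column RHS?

Ratio test on column a — row 1: entry -1/5 ≤ 0; row 2: (16/5)/(2/5) = 8; row 3: 9/3 = 3. Minimum is 3 at row 3 (w3 leaves); pivot element 3.
Divide row 3 by 3; eliminate column a from the other rows.
Row 1 update in column RHS: 12/5 − (-1/5)·3 = 3.

3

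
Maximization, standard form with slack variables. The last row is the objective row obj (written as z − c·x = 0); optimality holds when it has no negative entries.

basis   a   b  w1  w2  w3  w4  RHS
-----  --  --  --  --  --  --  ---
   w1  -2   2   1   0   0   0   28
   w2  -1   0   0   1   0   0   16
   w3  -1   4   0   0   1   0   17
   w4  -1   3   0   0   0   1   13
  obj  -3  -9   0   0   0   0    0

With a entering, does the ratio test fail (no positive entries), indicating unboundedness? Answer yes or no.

Every constraint-row entry in column a is ≤ 0, so increasing a is unbounded.

yes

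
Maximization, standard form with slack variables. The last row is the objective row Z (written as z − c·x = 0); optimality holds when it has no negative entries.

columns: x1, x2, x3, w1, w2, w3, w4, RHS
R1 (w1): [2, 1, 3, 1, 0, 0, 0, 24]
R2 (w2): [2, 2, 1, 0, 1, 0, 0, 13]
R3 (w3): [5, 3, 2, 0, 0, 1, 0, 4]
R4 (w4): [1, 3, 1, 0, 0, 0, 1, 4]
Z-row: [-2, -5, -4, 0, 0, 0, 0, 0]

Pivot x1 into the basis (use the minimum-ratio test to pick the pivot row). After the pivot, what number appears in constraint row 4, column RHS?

Ratio test on column x1 — row 1: 24/2 = 12; row 2: 13/2 = 13/2; row 3: 4/5 = 4/5; row 4: 4/1 = 4. Minimum is 4/5 at row 3 (w3 leaves); pivot element 5.
Divide row 3 by 5; eliminate column x1 from the other rows.
Row 4 update in column RHS: 4 − 1·(4/5) = 16/5.

16/5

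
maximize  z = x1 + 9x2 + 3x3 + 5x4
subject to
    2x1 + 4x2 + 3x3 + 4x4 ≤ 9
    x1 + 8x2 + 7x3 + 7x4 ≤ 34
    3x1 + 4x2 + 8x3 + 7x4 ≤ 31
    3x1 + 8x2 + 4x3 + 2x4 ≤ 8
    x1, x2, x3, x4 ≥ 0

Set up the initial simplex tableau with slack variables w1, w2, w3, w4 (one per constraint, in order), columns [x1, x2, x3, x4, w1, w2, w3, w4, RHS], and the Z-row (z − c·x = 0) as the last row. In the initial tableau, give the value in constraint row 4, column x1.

3

Constraint 4 has coefficient 3 on x1.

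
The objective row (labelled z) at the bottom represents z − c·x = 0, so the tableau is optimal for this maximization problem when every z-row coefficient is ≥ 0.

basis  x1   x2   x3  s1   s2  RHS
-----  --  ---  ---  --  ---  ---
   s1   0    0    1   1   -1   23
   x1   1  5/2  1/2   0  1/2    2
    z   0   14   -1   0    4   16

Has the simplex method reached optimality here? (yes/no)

no

The z-row has a negative entry -1 in column x3, so it is not optimal.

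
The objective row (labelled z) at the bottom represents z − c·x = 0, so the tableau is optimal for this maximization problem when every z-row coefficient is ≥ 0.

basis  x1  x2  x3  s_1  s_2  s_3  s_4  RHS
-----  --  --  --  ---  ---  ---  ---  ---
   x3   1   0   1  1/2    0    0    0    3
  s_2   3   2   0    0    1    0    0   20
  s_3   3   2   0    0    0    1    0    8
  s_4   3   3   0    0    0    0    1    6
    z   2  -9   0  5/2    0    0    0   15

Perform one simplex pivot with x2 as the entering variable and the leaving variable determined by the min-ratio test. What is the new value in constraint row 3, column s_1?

0

Ratio test on column x2 — row 1: entry 0 ≤ 0; row 2: 20/2 = 10; row 3: 8/2 = 4; row 4: 6/3 = 2. Minimum is 2 at row 4 (s_4 leaves); pivot element 3.
Divide row 4 by 3; eliminate column x2 from the other rows.
Row 3 update in column s_1: 0 − 2·0 = 0.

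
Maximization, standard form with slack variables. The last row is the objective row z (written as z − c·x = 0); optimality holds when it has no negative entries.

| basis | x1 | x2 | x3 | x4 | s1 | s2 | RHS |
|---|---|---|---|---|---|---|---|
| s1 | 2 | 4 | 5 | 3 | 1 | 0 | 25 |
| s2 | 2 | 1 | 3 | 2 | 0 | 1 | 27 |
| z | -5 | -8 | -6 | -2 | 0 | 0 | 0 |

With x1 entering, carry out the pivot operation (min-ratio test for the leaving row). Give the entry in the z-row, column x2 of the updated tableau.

2

Ratio test on column x1 — row 1: 25/2 = 25/2; row 2: 27/2 = 27/2. Minimum is 25/2 at row 1 (s1 leaves); pivot element 2.
Divide row 1 by 2; eliminate column x1 from the other rows.
z-row update in column x2: -8 − (-5)·2 = 2.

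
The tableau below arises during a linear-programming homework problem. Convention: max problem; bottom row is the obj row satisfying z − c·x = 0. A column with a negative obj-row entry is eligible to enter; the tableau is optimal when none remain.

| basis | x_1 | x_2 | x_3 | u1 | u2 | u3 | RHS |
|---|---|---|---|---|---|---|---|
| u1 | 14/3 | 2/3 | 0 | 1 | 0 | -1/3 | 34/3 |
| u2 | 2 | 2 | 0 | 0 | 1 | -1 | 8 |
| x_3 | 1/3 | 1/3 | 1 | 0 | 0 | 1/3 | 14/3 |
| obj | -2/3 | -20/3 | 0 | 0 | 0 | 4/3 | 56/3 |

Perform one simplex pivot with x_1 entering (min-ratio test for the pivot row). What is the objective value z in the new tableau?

Ratio test on column x_1 — row 1: (34/3)/(14/3) = 17/7; row 2: 8/2 = 4; row 3: (14/3)/(1/3) = 14. Minimum is 17/7 at row 1 (u1 leaves); pivot element 14/3.
Pivot on row 1; the obj-row RHS becomes 56/3 − (-2/3)·(17/7) = 142/7.

142/7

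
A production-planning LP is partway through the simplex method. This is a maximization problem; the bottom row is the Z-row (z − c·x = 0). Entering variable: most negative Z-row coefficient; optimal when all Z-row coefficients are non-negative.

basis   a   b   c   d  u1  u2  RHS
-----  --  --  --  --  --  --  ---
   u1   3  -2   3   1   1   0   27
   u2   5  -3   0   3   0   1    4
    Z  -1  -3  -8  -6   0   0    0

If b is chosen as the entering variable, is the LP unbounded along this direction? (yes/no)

Every constraint-row entry in column b is ≤ 0, so increasing b is unbounded.

yes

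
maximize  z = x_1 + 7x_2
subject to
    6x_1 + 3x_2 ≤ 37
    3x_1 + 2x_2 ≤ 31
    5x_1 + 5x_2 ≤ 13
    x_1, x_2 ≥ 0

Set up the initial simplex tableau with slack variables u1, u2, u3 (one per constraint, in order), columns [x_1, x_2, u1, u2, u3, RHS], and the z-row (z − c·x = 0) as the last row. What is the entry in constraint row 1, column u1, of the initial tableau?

1

Slack u1 belongs to constraint 1; its column is the unit vector e_1, so the entry in row 1 is 1.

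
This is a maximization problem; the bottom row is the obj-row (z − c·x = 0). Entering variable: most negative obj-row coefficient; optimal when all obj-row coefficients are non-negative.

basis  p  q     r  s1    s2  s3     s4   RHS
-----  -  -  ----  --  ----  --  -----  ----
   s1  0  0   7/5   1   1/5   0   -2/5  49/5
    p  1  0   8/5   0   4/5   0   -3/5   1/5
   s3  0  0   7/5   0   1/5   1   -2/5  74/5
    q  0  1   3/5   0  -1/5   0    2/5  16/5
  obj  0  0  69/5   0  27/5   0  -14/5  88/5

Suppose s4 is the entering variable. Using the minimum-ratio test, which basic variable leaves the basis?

Column s4 entries and ratios — s1: -2/5 ≤ 0, skip; p: -3/5 ≤ 0, skip; s3: -2/5 ≤ 0, skip; q: (16/5)/(2/5) = 8.
Smallest ratio is 8 in the row of q, so q leaves.

q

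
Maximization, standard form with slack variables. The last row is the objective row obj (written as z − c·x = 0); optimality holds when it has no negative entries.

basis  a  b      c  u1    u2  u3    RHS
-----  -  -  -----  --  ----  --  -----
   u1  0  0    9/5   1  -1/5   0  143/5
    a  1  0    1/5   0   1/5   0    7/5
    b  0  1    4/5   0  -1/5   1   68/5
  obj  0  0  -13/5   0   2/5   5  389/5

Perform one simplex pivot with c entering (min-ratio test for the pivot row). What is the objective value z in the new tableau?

96

Ratio test on column c — row 1: (143/5)/(9/5) = 143/9; row 2: (7/5)/(1/5) = 7; row 3: (68/5)/(4/5) = 17. Minimum is 7 at row 2 (a leaves); pivot element 1/5.
Pivot on row 2; the obj-row RHS becomes 389/5 − (-13/5)·7 = 96.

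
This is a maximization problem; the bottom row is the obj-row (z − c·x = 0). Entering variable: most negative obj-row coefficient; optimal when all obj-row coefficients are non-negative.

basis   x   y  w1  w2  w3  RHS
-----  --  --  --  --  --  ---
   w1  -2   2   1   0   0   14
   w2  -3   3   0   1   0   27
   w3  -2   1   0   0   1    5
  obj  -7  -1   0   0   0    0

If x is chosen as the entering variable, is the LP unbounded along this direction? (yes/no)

yes

Every constraint-row entry in column x is ≤ 0, so increasing x is unbounded.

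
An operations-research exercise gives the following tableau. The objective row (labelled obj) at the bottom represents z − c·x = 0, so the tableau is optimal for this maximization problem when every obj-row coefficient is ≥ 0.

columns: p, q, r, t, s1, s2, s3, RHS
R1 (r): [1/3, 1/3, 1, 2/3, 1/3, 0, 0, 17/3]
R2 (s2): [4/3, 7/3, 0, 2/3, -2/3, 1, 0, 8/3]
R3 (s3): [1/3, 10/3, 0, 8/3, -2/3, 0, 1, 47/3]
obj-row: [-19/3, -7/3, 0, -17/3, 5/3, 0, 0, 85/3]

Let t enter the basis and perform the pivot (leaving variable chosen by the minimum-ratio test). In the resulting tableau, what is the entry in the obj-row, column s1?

-4

Ratio test on column t — row 1: (17/3)/(2/3) = 17/2; row 2: (8/3)/(2/3) = 4; row 3: (47/3)/(8/3) = 47/8. Minimum is 4 at row 2 (s2 leaves); pivot element 2/3.
Divide row 2 by 2/3; eliminate column t from the other rows.
obj-row update in column s1: 5/3 − (-17/3)·(-1) = -4.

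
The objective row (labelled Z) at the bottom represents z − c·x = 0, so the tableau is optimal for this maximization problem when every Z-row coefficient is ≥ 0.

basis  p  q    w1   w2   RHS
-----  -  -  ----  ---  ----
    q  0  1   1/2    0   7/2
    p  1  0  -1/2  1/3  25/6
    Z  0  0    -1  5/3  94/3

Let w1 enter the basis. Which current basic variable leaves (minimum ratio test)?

Column w1 entries and ratios — q: (7/2)/(1/2) = 7; p: -1/2 ≤ 0, skip.
Smallest ratio is 7 in the row of q, so q leaves.

q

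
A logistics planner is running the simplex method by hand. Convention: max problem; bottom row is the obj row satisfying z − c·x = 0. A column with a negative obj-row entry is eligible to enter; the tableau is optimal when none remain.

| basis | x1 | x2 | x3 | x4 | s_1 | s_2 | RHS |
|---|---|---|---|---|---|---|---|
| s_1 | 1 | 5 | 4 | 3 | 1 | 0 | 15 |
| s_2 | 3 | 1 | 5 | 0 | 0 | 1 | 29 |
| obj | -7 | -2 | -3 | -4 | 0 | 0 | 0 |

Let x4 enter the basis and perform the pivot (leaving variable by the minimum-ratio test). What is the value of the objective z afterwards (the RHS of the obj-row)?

20

Ratio test on column x4 — row 1: 15/3 = 5; row 2: entry 0 ≤ 0. Minimum is 5 at row 1 (s_1 leaves); pivot element 3.
Pivot on row 1; the obj-row RHS becomes 0 − (-4)·5 = 20.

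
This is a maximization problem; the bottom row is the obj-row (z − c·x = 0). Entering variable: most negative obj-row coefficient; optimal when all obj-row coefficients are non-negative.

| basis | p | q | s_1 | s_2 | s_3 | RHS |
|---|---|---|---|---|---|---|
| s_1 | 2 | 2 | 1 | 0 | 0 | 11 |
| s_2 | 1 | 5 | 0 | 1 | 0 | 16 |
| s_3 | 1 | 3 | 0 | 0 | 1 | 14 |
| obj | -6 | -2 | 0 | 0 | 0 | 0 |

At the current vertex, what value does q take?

q is not in the basis, so in the current basic feasible solution q = 0.

0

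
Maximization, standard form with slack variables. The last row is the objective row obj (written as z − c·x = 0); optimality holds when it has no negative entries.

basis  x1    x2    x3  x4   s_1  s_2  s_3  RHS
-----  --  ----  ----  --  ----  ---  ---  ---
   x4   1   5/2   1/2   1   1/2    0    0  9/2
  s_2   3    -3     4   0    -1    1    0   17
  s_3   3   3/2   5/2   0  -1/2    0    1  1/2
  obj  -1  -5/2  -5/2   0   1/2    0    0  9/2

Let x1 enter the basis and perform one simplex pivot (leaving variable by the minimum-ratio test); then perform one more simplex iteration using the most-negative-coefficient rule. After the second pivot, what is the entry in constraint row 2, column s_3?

2

Ratio test on column x1 — row 1: (9/2)/1 = 9/2; row 2: 17/3 = 17/3; row 3: (1/2)/3 = 1/6. Minimum is 1/6 at row 3 (s_3 leaves); pivot element 3.
Divide row 3 by 3; eliminate column x1 from the other rows.
Second iteration: most negative obj-row entry is -2 in column x2, so x2 enters.
Ratio test on column x2 — row 1: (13/3)/2 = 13/6; row 2: entry -9/2 ≤ 0; row 3: (1/6)/(1/2) = 1/3. Minimum is 1/3 at row 3 (x1 leaves); pivot element 1/2.
Divide row 3 by 1/2; eliminate column x2 from the other rows.
After both pivots, the entry at constraint row 2, column s_3 is 2.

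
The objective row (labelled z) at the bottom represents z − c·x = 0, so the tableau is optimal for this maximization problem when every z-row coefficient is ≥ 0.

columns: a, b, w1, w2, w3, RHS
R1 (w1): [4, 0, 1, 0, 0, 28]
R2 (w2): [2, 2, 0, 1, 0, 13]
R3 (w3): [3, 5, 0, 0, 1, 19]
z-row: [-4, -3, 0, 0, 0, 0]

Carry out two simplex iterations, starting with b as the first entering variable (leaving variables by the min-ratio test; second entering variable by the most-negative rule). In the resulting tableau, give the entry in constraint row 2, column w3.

Ratio test on column b — row 1: entry 0 ≤ 0; row 2: 13/2 = 13/2; row 3: 19/5 = 19/5. Minimum is 19/5 at row 3 (w3 leaves); pivot element 5.
Divide row 3 by 5; eliminate column b from the other rows.
Second iteration: most negative z-row entry is -11/5 in column a, so a enters.
Ratio test on column a — row 1: 28/4 = 7; row 2: (27/5)/(4/5) = 27/4; row 3: (19/5)/(3/5) = 19/3. Minimum is 19/3 at row 3 (b leaves); pivot element 3/5.
Divide row 3 by 3/5; eliminate column a from the other rows.
After both pivots, the entry at constraint row 2, column w3 is -2/3.

-2/3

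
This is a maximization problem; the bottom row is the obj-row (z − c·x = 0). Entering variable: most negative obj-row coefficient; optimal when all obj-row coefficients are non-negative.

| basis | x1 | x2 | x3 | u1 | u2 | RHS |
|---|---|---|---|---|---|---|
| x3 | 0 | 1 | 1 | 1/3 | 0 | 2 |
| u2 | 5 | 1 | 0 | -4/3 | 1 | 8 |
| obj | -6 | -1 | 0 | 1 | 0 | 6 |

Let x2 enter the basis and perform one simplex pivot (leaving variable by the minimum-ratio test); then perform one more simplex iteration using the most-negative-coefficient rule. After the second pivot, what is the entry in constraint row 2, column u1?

-1/3

Ratio test on column x2 — row 1: 2/1 = 2; row 2: 8/1 = 8. Minimum is 2 at row 1 (x3 leaves); pivot element 1.
Divide row 1 by 1; eliminate column x2 from the other rows.
Second iteration: most negative obj-row entry is -6 in column x1, so x1 enters.
Ratio test on column x1 — row 1: entry 0 ≤ 0; row 2: 6/5 = 6/5. Minimum is 6/5 at row 2 (u2 leaves); pivot element 5.
Divide row 2 by 5; eliminate column x1 from the other rows.
After both pivots, the entry at constraint row 2, column u1 is -1/3.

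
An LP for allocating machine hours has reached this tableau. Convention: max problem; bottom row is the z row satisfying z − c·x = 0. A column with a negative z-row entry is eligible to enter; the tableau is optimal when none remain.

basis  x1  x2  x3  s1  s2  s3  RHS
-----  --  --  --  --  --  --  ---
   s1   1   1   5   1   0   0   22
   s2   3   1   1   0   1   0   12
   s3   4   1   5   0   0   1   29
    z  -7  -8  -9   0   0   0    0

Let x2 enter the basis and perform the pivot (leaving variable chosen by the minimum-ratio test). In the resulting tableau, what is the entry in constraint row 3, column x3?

4

Ratio test on column x2 — row 1: 22/1 = 22; row 2: 12/1 = 12; row 3: 29/1 = 29. Minimum is 12 at row 2 (s2 leaves); pivot element 1.
Divide row 2 by 1; eliminate column x2 from the other rows.
Row 3 update in column x3: 5 − 1·1 = 4.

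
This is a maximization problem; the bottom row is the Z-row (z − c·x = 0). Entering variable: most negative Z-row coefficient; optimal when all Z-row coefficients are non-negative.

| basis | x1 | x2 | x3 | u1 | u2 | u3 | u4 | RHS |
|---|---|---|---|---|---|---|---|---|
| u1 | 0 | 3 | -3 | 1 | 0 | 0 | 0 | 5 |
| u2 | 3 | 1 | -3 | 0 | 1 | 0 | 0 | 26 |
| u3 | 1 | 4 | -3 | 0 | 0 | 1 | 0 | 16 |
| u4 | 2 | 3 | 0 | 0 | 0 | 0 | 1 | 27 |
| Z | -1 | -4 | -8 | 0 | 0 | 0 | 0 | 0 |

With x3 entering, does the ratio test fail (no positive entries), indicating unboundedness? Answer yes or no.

Every constraint-row entry in column x3 is ≤ 0, so increasing x3 is unbounded.

yes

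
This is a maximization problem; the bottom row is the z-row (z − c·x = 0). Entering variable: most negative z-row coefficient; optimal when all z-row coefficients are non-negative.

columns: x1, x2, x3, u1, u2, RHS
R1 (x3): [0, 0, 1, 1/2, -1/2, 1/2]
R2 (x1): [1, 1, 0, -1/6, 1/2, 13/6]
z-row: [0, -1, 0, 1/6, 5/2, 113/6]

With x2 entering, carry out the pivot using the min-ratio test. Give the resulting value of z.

21

Ratio test on column x2 — row 1: entry 0 ≤ 0; row 2: (13/6)/1 = 13/6. Minimum is 13/6 at row 2 (x1 leaves); pivot element 1.
Pivot on row 2; the z-row RHS becomes 113/6 − (-1)·(13/6) = 21.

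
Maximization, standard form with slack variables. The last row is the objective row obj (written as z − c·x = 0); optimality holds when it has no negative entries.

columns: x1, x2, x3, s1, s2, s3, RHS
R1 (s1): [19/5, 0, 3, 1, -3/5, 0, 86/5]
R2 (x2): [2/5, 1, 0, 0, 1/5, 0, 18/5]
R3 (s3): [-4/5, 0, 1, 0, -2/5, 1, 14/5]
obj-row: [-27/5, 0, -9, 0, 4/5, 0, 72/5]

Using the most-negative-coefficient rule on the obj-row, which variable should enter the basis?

x3

Negative obj-row entries: x1: -27/5, x3: -9.
The most negative is -9 in column x3, so x3 enters.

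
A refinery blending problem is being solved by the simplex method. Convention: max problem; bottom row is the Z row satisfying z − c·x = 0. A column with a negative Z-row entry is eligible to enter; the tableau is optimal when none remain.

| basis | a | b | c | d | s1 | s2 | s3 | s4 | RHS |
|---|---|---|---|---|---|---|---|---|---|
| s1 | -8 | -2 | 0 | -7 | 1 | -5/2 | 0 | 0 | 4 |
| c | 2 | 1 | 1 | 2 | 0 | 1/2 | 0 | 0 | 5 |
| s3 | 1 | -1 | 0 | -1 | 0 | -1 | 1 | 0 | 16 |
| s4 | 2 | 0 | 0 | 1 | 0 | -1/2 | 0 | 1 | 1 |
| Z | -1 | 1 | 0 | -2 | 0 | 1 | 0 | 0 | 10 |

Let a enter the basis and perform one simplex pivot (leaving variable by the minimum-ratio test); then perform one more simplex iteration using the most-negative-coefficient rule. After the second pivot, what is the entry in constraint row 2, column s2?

3/2

Ratio test on column a — row 1: entry -8 ≤ 0; row 2: 5/2 = 5/2; row 3: 16/1 = 16; row 4: 1/2 = 1/2. Minimum is 1/2 at row 4 (s4 leaves); pivot element 2.
Divide row 4 by 2; eliminate column a from the other rows.
Second iteration: most negative Z-row entry is -3/2 in column d, so d enters.
Ratio test on column d — row 1: entry -3 ≤ 0; row 2: 4/1 = 4; row 3: entry -3/2 ≤ 0; row 4: (1/2)/(1/2) = 1. Minimum is 1 at row 4 (a leaves); pivot element 1/2.
Divide row 4 by 1/2; eliminate column d from the other rows.
After both pivots, the entry at constraint row 2, column s2 is 3/2.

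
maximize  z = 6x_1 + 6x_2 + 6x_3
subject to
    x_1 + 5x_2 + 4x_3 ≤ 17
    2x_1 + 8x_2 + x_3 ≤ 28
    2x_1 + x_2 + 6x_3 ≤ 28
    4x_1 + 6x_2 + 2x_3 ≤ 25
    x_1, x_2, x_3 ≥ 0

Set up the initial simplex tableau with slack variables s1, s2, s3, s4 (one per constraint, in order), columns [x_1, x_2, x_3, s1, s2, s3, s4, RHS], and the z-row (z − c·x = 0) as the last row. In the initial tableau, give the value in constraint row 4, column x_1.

4

Constraint 4 has coefficient 4 on x_1.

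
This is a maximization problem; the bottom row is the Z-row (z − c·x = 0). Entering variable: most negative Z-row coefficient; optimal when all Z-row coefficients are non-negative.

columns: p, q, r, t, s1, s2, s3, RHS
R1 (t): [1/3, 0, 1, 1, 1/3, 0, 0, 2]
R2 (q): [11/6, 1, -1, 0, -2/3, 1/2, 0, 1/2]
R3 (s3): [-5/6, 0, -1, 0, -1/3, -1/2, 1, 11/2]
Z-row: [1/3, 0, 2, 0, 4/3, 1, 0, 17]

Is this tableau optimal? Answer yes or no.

yes

Every Z-row coefficient is ≥ 0, so the tableau is optimal.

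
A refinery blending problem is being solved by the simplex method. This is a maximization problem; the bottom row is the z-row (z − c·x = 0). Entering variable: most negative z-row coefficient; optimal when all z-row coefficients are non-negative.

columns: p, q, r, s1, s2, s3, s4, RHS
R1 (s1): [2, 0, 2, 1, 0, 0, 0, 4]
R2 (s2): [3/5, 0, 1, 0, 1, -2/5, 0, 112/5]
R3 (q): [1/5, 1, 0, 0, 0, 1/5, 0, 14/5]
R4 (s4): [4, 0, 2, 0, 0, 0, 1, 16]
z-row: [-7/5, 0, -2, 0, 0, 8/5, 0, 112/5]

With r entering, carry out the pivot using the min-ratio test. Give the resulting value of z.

132/5

Ratio test on column r — row 1: 4/2 = 2; row 2: (112/5)/1 = 112/5; row 3: entry 0 ≤ 0; row 4: 16/2 = 8. Minimum is 2 at row 1 (s1 leaves); pivot element 2.
Pivot on row 1; the z-row RHS becomes 112/5 − (-2)·2 = 132/5.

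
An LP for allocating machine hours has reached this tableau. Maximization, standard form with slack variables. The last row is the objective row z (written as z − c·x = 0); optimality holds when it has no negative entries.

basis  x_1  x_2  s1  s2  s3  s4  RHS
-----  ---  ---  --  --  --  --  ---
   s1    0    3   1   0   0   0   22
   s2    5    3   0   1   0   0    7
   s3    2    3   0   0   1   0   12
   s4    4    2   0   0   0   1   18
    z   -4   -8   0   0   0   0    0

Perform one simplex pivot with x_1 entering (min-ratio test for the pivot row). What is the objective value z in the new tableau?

Ratio test on column x_1 — row 1: entry 0 ≤ 0; row 2: 7/5 = 7/5; row 3: 12/2 = 6; row 4: 18/4 = 9/2. Minimum is 7/5 at row 2 (s2 leaves); pivot element 5.
Pivot on row 2; the z-row RHS becomes 0 − (-4)·(7/5) = 28/5.

28/5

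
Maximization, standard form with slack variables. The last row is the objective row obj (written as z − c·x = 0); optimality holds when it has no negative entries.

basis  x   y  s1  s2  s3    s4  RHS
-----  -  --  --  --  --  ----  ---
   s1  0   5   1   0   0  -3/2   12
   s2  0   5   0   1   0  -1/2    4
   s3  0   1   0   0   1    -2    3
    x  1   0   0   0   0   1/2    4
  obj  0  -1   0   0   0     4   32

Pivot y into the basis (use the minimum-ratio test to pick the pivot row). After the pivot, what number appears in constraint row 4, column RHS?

Ratio test on column y — row 1: 12/5 = 12/5; row 2: 4/5 = 4/5; row 3: 3/1 = 3; row 4: entry 0 ≤ 0. Minimum is 4/5 at row 2 (s2 leaves); pivot element 5.
Divide row 2 by 5; eliminate column y from the other rows.
Row 4 update in column RHS: 4 − 0·(4/5) = 4.

4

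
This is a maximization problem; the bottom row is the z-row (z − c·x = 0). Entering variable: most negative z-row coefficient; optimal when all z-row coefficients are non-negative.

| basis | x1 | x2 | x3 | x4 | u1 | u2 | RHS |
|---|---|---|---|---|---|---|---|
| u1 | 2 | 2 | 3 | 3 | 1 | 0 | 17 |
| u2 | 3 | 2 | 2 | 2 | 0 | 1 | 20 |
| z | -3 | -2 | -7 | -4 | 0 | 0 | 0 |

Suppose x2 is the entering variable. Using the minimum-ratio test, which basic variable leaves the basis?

u1

Column x2 entries and ratios — u1: 17/2 = 17/2; u2: 20/2 = 10.
Smallest ratio is 17/2 in the row of u1, so u1 leaves.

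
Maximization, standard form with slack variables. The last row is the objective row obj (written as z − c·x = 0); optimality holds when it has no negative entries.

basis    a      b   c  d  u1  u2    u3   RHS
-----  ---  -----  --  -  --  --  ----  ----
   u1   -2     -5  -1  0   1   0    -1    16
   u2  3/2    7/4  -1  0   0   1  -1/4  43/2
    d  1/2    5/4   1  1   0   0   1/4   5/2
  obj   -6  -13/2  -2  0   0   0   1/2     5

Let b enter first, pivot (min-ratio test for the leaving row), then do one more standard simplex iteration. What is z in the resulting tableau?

Ratio test on column b — row 1: entry -5 ≤ 0; row 2: (43/2)/(7/4) = 86/7; row 3: (5/2)/(5/4) = 2. Minimum is 2 at row 3 (d leaves); pivot element 5/4.
Pivot on row 3; the obj-row RHS becomes 5 − (-13/2)·2 = 18.
Next entering variable (most negative obj-row entry -17/5): a.
Ratio test on column a — row 1: entry 0 ≤ 0; row 2: 18/(4/5) = 45/2; row 3: 2/(2/5) = 5. Minimum is 5 at row 3 (b leaves); pivot element 2/5.
After the second pivot the obj-row RHS is 18 − (-17/5)·5 = 35.

35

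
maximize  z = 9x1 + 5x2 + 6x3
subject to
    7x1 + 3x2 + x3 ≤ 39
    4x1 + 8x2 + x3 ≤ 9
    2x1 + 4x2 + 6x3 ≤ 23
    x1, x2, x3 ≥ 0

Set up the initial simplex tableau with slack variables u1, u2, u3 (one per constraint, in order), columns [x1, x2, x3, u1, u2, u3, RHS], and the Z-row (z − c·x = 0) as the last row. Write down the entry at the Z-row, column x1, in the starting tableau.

The Z-row carries the negated objective coefficients: the x1 entry is -9.

-9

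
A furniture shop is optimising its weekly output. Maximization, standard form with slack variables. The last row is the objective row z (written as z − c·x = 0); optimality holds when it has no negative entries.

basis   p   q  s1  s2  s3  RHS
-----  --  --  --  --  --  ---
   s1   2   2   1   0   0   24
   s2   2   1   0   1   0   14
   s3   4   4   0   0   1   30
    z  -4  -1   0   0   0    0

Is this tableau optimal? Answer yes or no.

no

The z-row has a negative entry -4 in column p, so it is not optimal.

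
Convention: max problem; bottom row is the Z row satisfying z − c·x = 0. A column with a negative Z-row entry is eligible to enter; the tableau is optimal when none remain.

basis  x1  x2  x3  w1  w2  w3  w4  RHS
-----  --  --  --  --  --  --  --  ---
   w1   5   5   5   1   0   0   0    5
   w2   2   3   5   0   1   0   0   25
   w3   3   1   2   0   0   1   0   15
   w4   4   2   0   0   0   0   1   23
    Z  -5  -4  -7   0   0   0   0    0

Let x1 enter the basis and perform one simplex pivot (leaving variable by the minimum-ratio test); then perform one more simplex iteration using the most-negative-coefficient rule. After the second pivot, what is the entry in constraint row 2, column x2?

Ratio test on column x1 — row 1: 5/5 = 1; row 2: 25/2 = 25/2; row 3: 15/3 = 5; row 4: 23/4 = 23/4. Minimum is 1 at row 1 (w1 leaves); pivot element 5.
Divide row 1 by 5; eliminate column x1 from the other rows.
Second iteration: most negative Z-row entry is -2 in column x3, so x3 enters.
Ratio test on column x3 — row 1: 1/1 = 1; row 2: 23/3 = 23/3; row 3: entry -1 ≤ 0; row 4: entry -4 ≤ 0. Minimum is 1 at row 1 (x1 leaves); pivot element 1.
Divide row 1 by 1; eliminate column x3 from the other rows.
After both pivots, the entry at constraint row 2, column x2 is -2.

-2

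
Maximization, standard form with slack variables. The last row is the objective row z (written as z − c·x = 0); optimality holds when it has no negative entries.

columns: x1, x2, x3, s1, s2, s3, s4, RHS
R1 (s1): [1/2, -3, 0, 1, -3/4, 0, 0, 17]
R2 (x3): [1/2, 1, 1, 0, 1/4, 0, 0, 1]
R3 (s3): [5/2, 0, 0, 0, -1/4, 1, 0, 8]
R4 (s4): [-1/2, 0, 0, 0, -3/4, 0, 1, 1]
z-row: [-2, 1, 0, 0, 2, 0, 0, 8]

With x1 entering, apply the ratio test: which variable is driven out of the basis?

x3

Column x1 entries and ratios — s1: 17/(1/2) = 34; x3: 1/(1/2) = 2; s3: 8/(5/2) = 16/5; s4: -1/2 ≤ 0, skip.
Smallest ratio is 2 in the row of x3, so x3 leaves.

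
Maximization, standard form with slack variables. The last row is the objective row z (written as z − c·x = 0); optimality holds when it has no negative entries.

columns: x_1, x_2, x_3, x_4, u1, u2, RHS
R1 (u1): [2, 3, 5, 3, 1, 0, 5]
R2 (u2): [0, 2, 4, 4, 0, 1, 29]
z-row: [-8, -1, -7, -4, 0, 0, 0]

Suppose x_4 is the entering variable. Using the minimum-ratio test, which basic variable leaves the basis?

u1

Column x_4 entries and ratios — u1: 5/3 = 5/3; u2: 29/4 = 29/4.
Smallest ratio is 5/3 in the row of u1, so u1 leaves.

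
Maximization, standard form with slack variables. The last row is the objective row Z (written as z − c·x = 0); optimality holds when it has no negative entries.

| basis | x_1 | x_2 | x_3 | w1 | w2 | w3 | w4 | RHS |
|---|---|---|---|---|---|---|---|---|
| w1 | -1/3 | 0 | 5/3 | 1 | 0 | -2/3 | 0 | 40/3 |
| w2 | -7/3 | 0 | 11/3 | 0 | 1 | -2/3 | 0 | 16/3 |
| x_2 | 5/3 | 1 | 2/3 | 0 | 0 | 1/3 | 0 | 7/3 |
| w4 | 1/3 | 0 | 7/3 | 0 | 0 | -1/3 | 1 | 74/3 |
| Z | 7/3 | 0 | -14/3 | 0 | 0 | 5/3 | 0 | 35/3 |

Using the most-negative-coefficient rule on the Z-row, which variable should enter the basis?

Negative Z-row entries: x_3: -14/3.
The most negative is -14/3 in column x_3, so x_3 enters.

x_3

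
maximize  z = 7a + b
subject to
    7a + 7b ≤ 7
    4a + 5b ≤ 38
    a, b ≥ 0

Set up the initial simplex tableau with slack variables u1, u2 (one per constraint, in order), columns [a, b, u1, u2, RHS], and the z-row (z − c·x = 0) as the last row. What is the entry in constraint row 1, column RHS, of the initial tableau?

The RHS of constraint 1 is b_1 = 7.

7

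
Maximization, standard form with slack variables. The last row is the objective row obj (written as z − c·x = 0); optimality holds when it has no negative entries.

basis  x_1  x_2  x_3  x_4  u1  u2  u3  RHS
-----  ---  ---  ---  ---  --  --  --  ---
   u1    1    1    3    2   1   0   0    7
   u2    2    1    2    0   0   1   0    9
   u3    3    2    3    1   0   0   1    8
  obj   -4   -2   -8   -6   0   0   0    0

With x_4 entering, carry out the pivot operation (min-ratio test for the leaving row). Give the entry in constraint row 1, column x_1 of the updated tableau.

1/2

Ratio test on column x_4 — row 1: 7/2 = 7/2; row 2: entry 0 ≤ 0; row 3: 8/1 = 8. Minimum is 7/2 at row 1 (u1 leaves); pivot element 2.
Divide row 1 by 2; eliminate column x_4 from the other rows.
In the new row 1, the x_1 entry is the old entry divided by the pivot: 1/2 = 1/2.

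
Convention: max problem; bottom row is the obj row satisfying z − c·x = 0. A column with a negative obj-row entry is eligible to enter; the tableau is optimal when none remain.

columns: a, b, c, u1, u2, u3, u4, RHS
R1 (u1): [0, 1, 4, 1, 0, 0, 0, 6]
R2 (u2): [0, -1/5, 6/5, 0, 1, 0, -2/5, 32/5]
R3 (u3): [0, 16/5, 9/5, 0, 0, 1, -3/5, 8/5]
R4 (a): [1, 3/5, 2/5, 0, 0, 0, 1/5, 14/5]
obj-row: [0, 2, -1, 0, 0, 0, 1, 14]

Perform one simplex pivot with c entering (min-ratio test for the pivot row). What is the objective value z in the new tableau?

Ratio test on column c — row 1: 6/4 = 3/2; row 2: (32/5)/(6/5) = 16/3; row 3: (8/5)/(9/5) = 8/9; row 4: (14/5)/(2/5) = 7. Minimum is 8/9 at row 3 (u3 leaves); pivot element 9/5.
Pivot on row 3; the obj-row RHS becomes 14 − (-1)·(8/9) = 134/9.

134/9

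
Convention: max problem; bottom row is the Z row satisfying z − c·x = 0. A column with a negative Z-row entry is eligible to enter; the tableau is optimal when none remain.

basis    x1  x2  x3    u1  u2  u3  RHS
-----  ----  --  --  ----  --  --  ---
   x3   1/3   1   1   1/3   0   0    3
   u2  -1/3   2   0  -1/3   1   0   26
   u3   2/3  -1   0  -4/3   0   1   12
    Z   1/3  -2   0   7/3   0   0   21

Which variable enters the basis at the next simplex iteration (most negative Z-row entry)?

Negative Z-row entries: x2: -2.
The most negative is -2 in column x2, so x2 enters.

x2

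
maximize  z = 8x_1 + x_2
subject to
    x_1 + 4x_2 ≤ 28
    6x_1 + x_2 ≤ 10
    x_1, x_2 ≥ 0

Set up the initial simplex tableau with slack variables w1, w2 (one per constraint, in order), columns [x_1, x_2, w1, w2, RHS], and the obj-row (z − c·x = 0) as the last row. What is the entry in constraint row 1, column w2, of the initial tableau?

0

Slack w2 belongs to constraint 2; its column is the unit vector e_2, so the entry in row 1 is 0.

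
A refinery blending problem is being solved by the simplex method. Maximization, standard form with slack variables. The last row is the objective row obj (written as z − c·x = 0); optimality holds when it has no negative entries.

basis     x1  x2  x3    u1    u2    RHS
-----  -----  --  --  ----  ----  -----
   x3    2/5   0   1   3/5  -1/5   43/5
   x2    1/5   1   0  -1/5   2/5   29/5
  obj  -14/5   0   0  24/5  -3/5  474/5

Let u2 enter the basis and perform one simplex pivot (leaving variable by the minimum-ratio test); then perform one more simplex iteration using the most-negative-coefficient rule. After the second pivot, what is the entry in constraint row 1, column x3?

Ratio test on column u2 — row 1: entry -1/5 ≤ 0; row 2: (29/5)/(2/5) = 29/2. Minimum is 29/2 at row 2 (x2 leaves); pivot element 2/5.
Divide row 2 by 2/5; eliminate column u2 from the other rows.
Second iteration: most negative obj-row entry is -5/2 in column x1, so x1 enters.
Ratio test on column x1 — row 1: (23/2)/(1/2) = 23; row 2: (29/2)/(1/2) = 29. Minimum is 23 at row 1 (x3 leaves); pivot element 1/2.
Divide row 1 by 1/2; eliminate column x1 from the other rows.
After both pivots, the entry at constraint row 1, column x3 is 2.

2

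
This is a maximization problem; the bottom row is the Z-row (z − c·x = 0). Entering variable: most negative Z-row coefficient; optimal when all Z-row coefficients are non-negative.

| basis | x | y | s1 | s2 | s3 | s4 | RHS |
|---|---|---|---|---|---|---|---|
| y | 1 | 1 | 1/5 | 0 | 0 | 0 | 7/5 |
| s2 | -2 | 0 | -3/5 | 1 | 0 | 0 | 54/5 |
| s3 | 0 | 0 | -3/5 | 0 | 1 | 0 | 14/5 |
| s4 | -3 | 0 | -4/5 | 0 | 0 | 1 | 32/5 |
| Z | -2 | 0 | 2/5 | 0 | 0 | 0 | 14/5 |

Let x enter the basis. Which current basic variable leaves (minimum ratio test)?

Column x entries and ratios — y: (7/5)/1 = 7/5; s2: -2 ≤ 0, skip; s3: 0 ≤ 0, skip; s4: -3 ≤ 0, skip.
Smallest ratio is 7/5 in the row of y, so y leaves.

y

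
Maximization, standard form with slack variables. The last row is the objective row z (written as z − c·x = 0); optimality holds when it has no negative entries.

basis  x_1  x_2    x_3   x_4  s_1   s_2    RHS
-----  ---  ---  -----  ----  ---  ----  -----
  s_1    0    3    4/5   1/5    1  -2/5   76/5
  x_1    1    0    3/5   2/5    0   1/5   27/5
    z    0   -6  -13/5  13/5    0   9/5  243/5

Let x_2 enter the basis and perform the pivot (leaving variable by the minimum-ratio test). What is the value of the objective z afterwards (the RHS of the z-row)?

79

Ratio test on column x_2 — row 1: (76/5)/3 = 76/15; row 2: entry 0 ≤ 0. Minimum is 76/15 at row 1 (s_1 leaves); pivot element 3.
Pivot on row 1; the z-row RHS becomes 243/5 − (-6)·(76/15) = 79.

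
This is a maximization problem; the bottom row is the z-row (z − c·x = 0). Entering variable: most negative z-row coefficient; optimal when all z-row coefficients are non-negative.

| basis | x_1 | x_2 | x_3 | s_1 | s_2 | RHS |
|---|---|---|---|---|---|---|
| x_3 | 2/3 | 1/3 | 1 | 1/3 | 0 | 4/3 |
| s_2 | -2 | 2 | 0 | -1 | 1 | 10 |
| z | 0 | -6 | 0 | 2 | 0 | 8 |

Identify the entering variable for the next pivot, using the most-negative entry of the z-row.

Negative z-row entries: x_2: -6.
The most negative is -6 in column x_2, so x_2 enters.

x_2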